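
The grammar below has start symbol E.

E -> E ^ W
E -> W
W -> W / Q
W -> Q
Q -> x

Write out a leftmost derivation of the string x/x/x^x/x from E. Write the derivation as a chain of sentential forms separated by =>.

E => E^W => W^W => W/Q^W => W/Q/Q^W => Q/Q/Q^W => x/Q/Q^W => x/x/Q^W => x/x/x^W => x/x/x^W/Q => x/x/x^Q/Q => x/x/x^x/Q => x/x/x^x/x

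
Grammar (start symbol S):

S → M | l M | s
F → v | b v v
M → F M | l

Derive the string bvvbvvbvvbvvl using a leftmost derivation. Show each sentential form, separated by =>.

S => M   [S → M]
M => FM   [M → F M]
FM => bvvM   [F → b v v]
bvvM => bvvFM   [M → F M]
bvvFM => bvvbvvM   [F → b v v]
bvvbvvM => bvvbvvFM   [M → F M]
bvvbvvFM => bvvbvvbvvM   [F → b v v]
bvvbvvbvvM => bvvbvvbvvFM   [M → F M]
bvvbvvbvvFM => bvvbvvbvvbvvM   [F → b v v]
bvvbvvbvvbvvM => bvvbvvbvvbvvl   [M → l]

S=>M=>FM=>bvvM=>bvvFM=>bvvbvvM=>bvvbvvFM=>bvvbvvbvvM=>bvvbvvbvvFM=>bvvbvvbvvbvvM=>bvvbvvbvvbvvl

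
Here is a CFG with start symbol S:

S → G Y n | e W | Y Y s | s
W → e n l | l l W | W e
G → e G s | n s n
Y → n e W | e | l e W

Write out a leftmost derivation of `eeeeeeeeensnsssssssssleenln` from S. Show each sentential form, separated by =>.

S=>GYn=>eGsYn=>eeGssYn=>eeeGsssYn=>eeeeGssssYn=>eeeeeGsssssYn=>eeeeeeGssssssYn=>eeeeeeeGsssssssYn=>eeeeeeeeGssssssssYn=>eeeeeeeeeGsssssssssYn=>eeeeeeeeensnsssssssssYn=>eeeeeeeeensnsssssssssleWn=>eeeeeeeeensnsssssssssleenln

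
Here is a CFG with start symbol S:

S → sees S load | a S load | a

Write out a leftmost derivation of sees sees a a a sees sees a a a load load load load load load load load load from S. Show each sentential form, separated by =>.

S => sees S load   [S → sees S load]
sees S load => sees sees S load load   [S → sees S load]
sees sees S load load => sees sees a S load load load   [S → a S load]
sees sees a S load load load => sees sees a a S load load load load   [S → a S load]
sees sees a a S load load load load => sees sees a a a S load load load load load   [S → a S load]
sees sees a a a S load load load load load => sees sees a a a sees S load load load load load load   [S → sees S load]
sees sees a a a sees S load load load load load load => sees sees a a a sees sees S load load load load load load load   [S → sees S load]
sees sees a a a sees sees S load load load load load load load => sees sees a a a sees sees a S load load load load load load load load   [S → a S load]
sees sees a a a sees sees a S load load load load load load load load => sees sees a a a sees sees a a S load load load load load load load load load   [S → a S load]
sees sees a a a sees sees a a S load load load load load load load load load => sees sees a a a sees sees a a a load load load load load load load load load   [S → a]

S => sees S load => sees sees S load load => sees sees a S load load load => sees sees a a S load load load load => sees sees a a a S load load load load load => sees sees a a a sees S load load load load load load => sees sees a a a sees sees S load load load load load load load => sees sees a a a sees sees a S load load load load load load load load => sees sees a a a sees sees a a S load load load load load load load load load => sees sees a a a sees sees a a a load load load load load load load load load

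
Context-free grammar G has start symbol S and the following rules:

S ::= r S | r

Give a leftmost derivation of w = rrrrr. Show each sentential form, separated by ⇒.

S ⇒ rS ⇒ rrS ⇒ rrrS ⇒ rrrrS ⇒ rrrrr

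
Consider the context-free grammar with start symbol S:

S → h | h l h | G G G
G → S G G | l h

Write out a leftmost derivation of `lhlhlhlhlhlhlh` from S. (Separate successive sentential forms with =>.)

S => GGG => SGGGG => GGGGGGG => lhGGGGGG => lhlhGGGGG => lhlhlhGGGG => lhlhlhlhGGG => lhlhlhlhlhGG => lhlhlhlhlhlhG => lhlhlhlhlhlhlh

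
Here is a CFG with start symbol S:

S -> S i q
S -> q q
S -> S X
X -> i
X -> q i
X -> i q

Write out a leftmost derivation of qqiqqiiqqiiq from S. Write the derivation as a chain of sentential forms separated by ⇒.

S ⇒ SX ⇒ SXX ⇒ SiqXX ⇒ SXiqXX ⇒ SiqXiqXX ⇒ qqiqXiqXX ⇒ qqiqqiiqXX ⇒ qqiqqiiqqiX ⇒ qqiqqiiqqiiq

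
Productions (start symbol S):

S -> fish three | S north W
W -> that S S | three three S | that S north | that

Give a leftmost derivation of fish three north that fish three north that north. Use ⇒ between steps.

S ⇒ S north W   [S -> S north W]
S north W ⇒ fish three north W   [S -> fish three]
fish three north W ⇒ fish three north that S north   [W -> that S north]
fish three north that S north ⇒ fish three north that S north W north   [S -> S north W]
fish three north that S north W north ⇒ fish three north that fish three north W north   [S -> fish three]
fish three north that fish three north W north ⇒ fish three north that fish three north that north   [W -> that]

S ⇒ S north W ⇒ fish three north W ⇒ fish three north that S north ⇒ fish three north that S north W north ⇒ fish three north that fish three north W north ⇒ fish three north that fish three north that north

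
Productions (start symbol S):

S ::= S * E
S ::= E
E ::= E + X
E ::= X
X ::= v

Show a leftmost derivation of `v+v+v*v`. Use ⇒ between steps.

S⇒S*E⇒E*E⇒E+X*E⇒E+X+X*E⇒X+X+X*E⇒v+X+X*E⇒v+v+X*E⇒v+v+v*E⇒v+v+v*X⇒v+v+v*v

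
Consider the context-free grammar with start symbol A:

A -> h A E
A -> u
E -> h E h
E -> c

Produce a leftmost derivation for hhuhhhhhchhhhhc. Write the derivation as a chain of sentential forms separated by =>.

A => hAE => hhAEE => hhuEE => hhuhEhE => hhuhhEhhE => hhuhhhEhhhE => hhuhhhhEhhhhE => hhuhhhhhEhhhhhE => hhuhhhhhchhhhhE => hhuhhhhhchhhhhc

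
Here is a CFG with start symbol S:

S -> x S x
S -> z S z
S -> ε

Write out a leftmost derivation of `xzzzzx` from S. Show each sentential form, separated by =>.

S => xSx => xzSzx => xzzSzzx => xzzzzx

S => xSx   [S -> x S x]
xSx => xzSzx   [S -> z S z]
xzSzx => xzzSzzx   [S -> z S z]
xzzSzzx => xzzzzx   [S -> ε]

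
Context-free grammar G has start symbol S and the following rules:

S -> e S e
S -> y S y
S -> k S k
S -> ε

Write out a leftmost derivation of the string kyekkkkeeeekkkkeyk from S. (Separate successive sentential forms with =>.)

S => kSk => kySyk => kyeSeyk => kyekSkeyk => kyekkSkkeyk => kyekkkSkkkeyk => kyekkkkSkkkkeyk => kyekkkkeSekkkkeyk => kyekkkkeeSeekkkkeyk => kyekkkkeeeekkkkeyk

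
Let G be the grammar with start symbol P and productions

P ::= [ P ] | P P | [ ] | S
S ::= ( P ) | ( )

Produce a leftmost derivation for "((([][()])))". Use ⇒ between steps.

P ⇒ S ⇒ (P) ⇒ (S) ⇒ ((P)) ⇒ ((S)) ⇒ (((P))) ⇒ (((PP))) ⇒ ((([]P))) ⇒ ((([][P]))) ⇒ ((([][S]))) ⇒ ((([][()])))

P ⇒ S   [P ::= S]
S ⇒ (P)   [S ::= ( P )]
(P) ⇒ (S)   [P ::= S]
(S) ⇒ ((P))   [S ::= ( P )]
((P)) ⇒ ((S))   [P ::= S]
((S)) ⇒ (((P)))   [S ::= ( P )]
(((P))) ⇒ (((PP)))   [P ::= P P]
(((PP))) ⇒ ((([]P)))   [P ::= [ ]]
((([]P))) ⇒ ((([][P])))   [P ::= [ P ]]
((([][P]))) ⇒ ((([][S])))   [P ::= S]
((([][S]))) ⇒ ((([][()])))   [S ::= ( )]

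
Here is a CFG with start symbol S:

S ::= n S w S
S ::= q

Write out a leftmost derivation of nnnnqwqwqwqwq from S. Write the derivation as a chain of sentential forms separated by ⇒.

S ⇒ nSwS ⇒ nnSwSwS ⇒ nnnSwSwSwS ⇒ nnnnSwSwSwSwS ⇒ nnnnqwSwSwSwS ⇒ nnnnqwqwSwSwS ⇒ nnnnqwqwqwSwS ⇒ nnnnqwqwqwqwS ⇒ nnnnqwqwqwqwq

S ⇒ nSwS   [S ::= n S w S]
nSwS ⇒ nnSwSwS   [S ::= n S w S]
nnSwSwS ⇒ nnnSwSwSwS   [S ::= n S w S]
nnnSwSwSwS ⇒ nnnnSwSwSwSwS   [S ::= n S w S]
nnnnSwSwSwSwS ⇒ nnnnqwSwSwSwS   [S ::= q]
nnnnqwSwSwSwS ⇒ nnnnqwqwSwSwS   [S ::= q]
nnnnqwqwSwSwS ⇒ nnnnqwqwqwSwS   [S ::= q]
nnnnqwqwqwSwS ⇒ nnnnqwqwqwqwS   [S ::= q]
nnnnqwqwqwqwS ⇒ nnnnqwqwqwqwq   [S ::= q]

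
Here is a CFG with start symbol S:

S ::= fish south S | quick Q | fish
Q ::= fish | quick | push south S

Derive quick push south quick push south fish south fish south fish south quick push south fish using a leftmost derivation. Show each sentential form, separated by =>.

S => quick Q => quick push south S => quick push south quick Q => quick push south quick push south S => quick push south quick push south fish south S => quick push south quick push south fish south fish south S => quick push south quick push south fish south fish south fish south S => quick push south quick push south fish south fish south fish south quick Q => quick push south quick push south fish south fish south fish south quick push south S => quick push south quick push south fish south fish south fish south quick push south fish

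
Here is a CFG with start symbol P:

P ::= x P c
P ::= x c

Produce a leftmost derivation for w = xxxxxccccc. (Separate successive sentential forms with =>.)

P => xPc   [P ::= x P c]
xPc => xxPcc   [P ::= x P c]
xxPcc => xxxPccc   [P ::= x P c]
xxxPccc => xxxxPcccc   [P ::= x P c]
xxxxPcccc => xxxxxccccc   [P ::= x c]

P => xPc => xxPcc => xxxPccc => xxxxPcccc => xxxxxccccc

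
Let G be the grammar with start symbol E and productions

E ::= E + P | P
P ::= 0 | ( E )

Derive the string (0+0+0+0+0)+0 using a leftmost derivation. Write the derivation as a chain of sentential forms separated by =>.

E => E+P   [E ::= E + P]
E+P => P+P   [E ::= P]
P+P => (E)+P   [P ::= ( E )]
(E)+P => (E+P)+P   [E ::= E + P]
(E+P)+P => (E+P+P)+P   [E ::= E + P]
(E+P+P)+P => (E+P+P+P)+P   [E ::= E + P]
(E+P+P+P)+P => (E+P+P+P+P)+P   [E ::= E + P]
(E+P+P+P+P)+P => (P+P+P+P+P)+P   [E ::= P]
(P+P+P+P+P)+P => (0+P+P+P+P)+P   [P ::= 0]
(0+P+P+P+P)+P => (0+0+P+P+P)+P   [P ::= 0]
(0+0+P+P+P)+P => (0+0+0+P+P)+P   [P ::= 0]
(0+0+0+P+P)+P => (0+0+0+0+P)+P   [P ::= 0]
(0+0+0+0+P)+P => (0+0+0+0+0)+P   [P ::= 0]
(0+0+0+0+0)+P => (0+0+0+0+0)+0   [P ::= 0]

E=>E+P=>P+P=>(E)+P=>(E+P)+P=>(E+P+P)+P=>(E+P+P+P)+P=>(E+P+P+P+P)+P=>(P+P+P+P+P)+P=>(0+P+P+P+P)+P=>(0+0+P+P+P)+P=>(0+0+0+P+P)+P=>(0+0+0+0+P)+P=>(0+0+0+0+0)+P=>(0+0+0+0+0)+0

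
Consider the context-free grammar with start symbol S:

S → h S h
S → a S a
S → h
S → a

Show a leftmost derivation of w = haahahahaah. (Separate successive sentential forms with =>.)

S => hSh   [S → h S h]
hSh => haSah   [S → a S a]
haSah => haaSaah   [S → a S a]
haaSaah => haahShaah   [S → h S h]
haahShaah => haahaSahaah   [S → a S a]
haahaSahaah => haahahahaah   [S → h]

S => hSh => haSah => haaSaah => haahShaah => haahaSahaah => haahahahaah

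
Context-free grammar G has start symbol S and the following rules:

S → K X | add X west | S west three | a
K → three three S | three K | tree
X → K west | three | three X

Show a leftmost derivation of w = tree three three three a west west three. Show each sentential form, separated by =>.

S => S west three => K X west three => tree X west three => tree three X west three => tree three K west west three => tree three three three S west west three => tree three three three a west west three

S => S west three   [S → S west three]
S west three => K X west three   [S → K X]
K X west three => tree X west three   [K → tree]
tree X west three => tree three X west three   [X → three X]
tree three X west three => tree three K west west three   [X → K west]
tree three K west west three => tree three three three S west west three   [K → three three S]
tree three three three S west west three => tree three three three a west west three   [S → a]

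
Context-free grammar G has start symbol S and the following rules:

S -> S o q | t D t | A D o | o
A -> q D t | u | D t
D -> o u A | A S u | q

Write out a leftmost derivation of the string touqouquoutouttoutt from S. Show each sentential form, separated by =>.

S => tDt => touAt => touDtt => touASutt => touqDtSutt => touqouAtSutt => touqouDttSutt => touqouASuttSutt => touqouqDtSuttSutt => touqouqASutSuttSutt => touqouquSutSuttSutt => touqouquoutSuttSutt => touqouquoutouttSutt => touqouquoutouttoutt

S => tDt   [S -> t D t]
tDt => touAt   [D -> o u A]
touAt => touDtt   [A -> D t]
touDtt => touASutt   [D -> A S u]
touASutt => touqDtSutt   [A -> q D t]
touqDtSutt => touqouAtSutt   [D -> o u A]
touqouAtSutt => touqouDttSutt   [A -> D t]
touqouDttSutt => touqouASuttSutt   [D -> A S u]
touqouASuttSutt => touqouqDtSuttSutt   [A -> q D t]
touqouqDtSuttSutt => touqouqASutSuttSutt   [D -> A S u]
touqouqASutSuttSutt => touqouquSutSuttSutt   [A -> u]
touqouquSutSuttSutt => touqouquoutSuttSutt   [S -> o]
touqouquoutSuttSutt => touqouquoutouttSutt   [S -> o]
touqouquoutouttSutt => touqouquoutouttoutt   [S -> o]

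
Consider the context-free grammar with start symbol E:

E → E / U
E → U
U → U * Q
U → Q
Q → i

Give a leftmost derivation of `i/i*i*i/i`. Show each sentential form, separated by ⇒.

E⇒E/U⇒E/U/U⇒U/U/U⇒Q/U/U⇒i/U/U⇒i/U*Q/U⇒i/U*Q*Q/U⇒i/Q*Q*Q/U⇒i/i*Q*Q/U⇒i/i*i*Q/U⇒i/i*i*i/U⇒i/i*i*i/Q⇒i/i*i*i/i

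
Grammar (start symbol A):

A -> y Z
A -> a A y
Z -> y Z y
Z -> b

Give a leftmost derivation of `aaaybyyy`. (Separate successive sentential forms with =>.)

A=>aAy=>aaAyy=>aaaAyyy=>aaayZyyy=>aaaybyyy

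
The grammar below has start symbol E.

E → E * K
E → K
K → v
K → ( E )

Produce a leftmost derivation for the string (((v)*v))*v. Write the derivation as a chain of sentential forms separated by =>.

E=>E*K=>K*K=>(E)*K=>(K)*K=>((E))*K=>((E*K))*K=>((K*K))*K=>(((E)*K))*K=>(((K)*K))*K=>(((v)*K))*K=>(((v)*v))*K=>(((v)*v))*v

E => E*K   [E → E * K]
E*K => K*K   [E → K]
K*K => (E)*K   [K → ( E )]
(E)*K => (K)*K   [E → K]
(K)*K => ((E))*K   [K → ( E )]
((E))*K => ((E*K))*K   [E → E * K]
((E*K))*K => ((K*K))*K   [E → K]
((K*K))*K => (((E)*K))*K   [K → ( E )]
(((E)*K))*K => (((K)*K))*K   [E → K]
(((K)*K))*K => (((v)*K))*K   [K → v]
(((v)*K))*K => (((v)*v))*K   [K → v]
(((v)*v))*K => (((v)*v))*v   [K → v]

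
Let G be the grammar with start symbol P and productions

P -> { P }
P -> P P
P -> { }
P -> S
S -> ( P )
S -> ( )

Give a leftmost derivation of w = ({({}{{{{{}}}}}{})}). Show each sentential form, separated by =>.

P=>S=>(P)=>({P})=>({S})=>({(P)})=>({(PP)})=>({({}P)})=>({({}PP)})=>({({}{P}P)})=>({({}{{P}}P)})=>({({}{{{P}}}P)})=>({({}{{{{P}}}}P)})=>({({}{{{{{}}}}}P)})=>({({}{{{{{}}}}}{})})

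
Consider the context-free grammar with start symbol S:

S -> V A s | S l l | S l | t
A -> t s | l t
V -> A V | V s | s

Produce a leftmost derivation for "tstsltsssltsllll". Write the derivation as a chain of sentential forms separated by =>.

S => Sl   [S -> S l]
Sl => Slll   [S -> S l l]
Slll => Sllll   [S -> S l]
Sllll => VAsllll   [S -> V A s]
VAsllll => AVAsllll   [V -> A V]
AVAsllll => tsVAsllll   [A -> t s]
tsVAsllll => tsAVAsllll   [V -> A V]
tsAVAsllll => tstsVAsllll   [A -> t s]
tstsVAsllll => tstsVsAsllll   [V -> V s]
tstsVsAsllll => tstsAVsAsllll   [V -> A V]
tstsAVsAsllll => tstsltVsAsllll   [A -> l t]
tstsltVsAsllll => tstsltVssAsllll   [V -> V s]
tstsltVssAsllll => tstsltsssAsllll   [V -> s]
tstsltsssAsllll => tstsltsssltsllll   [A -> l t]

S=>Sl=>Slll=>Sllll=>VAsllll=>AVAsllll=>tsVAsllll=>tsAVAsllll=>tstsVAsllll=>tstsVsAsllll=>tstsAVsAsllll=>tstsltVsAsllll=>tstsltVssAsllll=>tstsltsssAsllll=>tstsltsssltsllll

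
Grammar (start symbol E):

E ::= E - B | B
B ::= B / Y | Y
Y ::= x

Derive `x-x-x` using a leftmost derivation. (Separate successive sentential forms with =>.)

E => E-B => E-B-B => B-B-B => Y-B-B => x-B-B => x-Y-B => x-x-B => x-x-Y => x-x-x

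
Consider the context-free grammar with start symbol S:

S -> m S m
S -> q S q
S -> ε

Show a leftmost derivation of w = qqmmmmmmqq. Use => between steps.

S => qSq => qqSqq => qqmSmqq => qqmmSmmqq => qqmmmSmmmqq => qqmmmmmmqq

S => qSq   [S -> q S q]
qSq => qqSqq   [S -> q S q]
qqSqq => qqmSmqq   [S -> m S m]
qqmSmqq => qqmmSmmqq   [S -> m S m]
qqmmSmmqq => qqmmmSmmmqq   [S -> m S m]
qqmmmSmmmqq => qqmmmmmmqq   [S -> ε]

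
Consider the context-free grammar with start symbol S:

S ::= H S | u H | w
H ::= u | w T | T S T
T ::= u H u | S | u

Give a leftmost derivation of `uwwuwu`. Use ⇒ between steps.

S ⇒ uH   [S ::= u H]
uH ⇒ uTST   [H ::= T S T]
uTST ⇒ uSST   [T ::= S]
uSST ⇒ uwST   [S ::= w]
uwST ⇒ uwHST   [S ::= H S]
uwHST ⇒ uwwTST   [H ::= w T]
uwwTST ⇒ uwwuST   [T ::= u]
uwwuST ⇒ uwwuwT   [S ::= w]
uwwuwT ⇒ uwwuwu   [T ::= u]

S ⇒ uH ⇒ uTST ⇒ uSST ⇒ uwST ⇒ uwHST ⇒ uwwTST ⇒ uwwuST ⇒ uwwuwT ⇒ uwwuwu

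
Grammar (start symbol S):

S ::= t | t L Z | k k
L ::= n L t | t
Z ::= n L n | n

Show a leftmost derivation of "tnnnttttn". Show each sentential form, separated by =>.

S=>tLZ=>tnLtZ=>tnnLttZ=>tnnnLtttZ=>tnnnttttZ=>tnnnttttn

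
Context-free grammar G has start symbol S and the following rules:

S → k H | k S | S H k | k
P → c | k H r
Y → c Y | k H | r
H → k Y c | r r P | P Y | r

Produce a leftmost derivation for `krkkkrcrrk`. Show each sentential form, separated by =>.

S => SHk   [S → S H k]
SHk => SHkHk   [S → S H k]
SHkHk => kHkHk   [S → k]
kHkHk => krkHk   [H → r]
krkHk => krkPYk   [H → P Y]
krkPYk => krkkHrYk   [P → k H r]
krkkHrYk => krkkkYcrYk   [H → k Y c]
krkkkYcrYk => krkkkrcrYk   [Y → r]
krkkkrcrYk => krkkkrcrrk   [Y → r]

S=>SHk=>SHkHk=>kHkHk=>krkHk=>krkPYk=>krkkHrYk=>krkkkYcrYk=>krkkkrcrYk=>krkkkrcrrk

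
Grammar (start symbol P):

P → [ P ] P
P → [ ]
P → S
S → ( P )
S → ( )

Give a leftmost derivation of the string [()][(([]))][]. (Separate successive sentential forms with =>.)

P=>[P]P=>[S]P=>[()]P=>[()][P]P=>[()][S]P=>[()][(P)]P=>[()][(S)]P=>[()][((P))]P=>[()][(([]))]P=>[()][(([]))][]

P => [P]P   [P → [ P ] P]
[P]P => [S]P   [P → S]
[S]P => [()]P   [S → ( )]
[()]P => [()][P]P   [P → [ P ] P]
[()][P]P => [()][S]P   [P → S]
[()][S]P => [()][(P)]P   [S → ( P )]
[()][(P)]P => [()][(S)]P   [P → S]
[()][(S)]P => [()][((P))]P   [S → ( P )]
[()][((P))]P => [()][(([]))]P   [P → [ ]]
[()][(([]))]P => [()][(([]))][]   [P → [ ]]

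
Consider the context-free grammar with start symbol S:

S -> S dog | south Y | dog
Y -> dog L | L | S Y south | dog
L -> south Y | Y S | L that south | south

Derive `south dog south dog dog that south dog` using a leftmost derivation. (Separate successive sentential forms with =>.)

S => S dog   [S -> S dog]
S dog => south Y dog   [S -> south Y]
south Y dog => south L dog   [Y -> L]
south L dog => south L that south dog   [L -> L that south]
south L that south dog => south Y S that south dog   [L -> Y S]
south Y S that south dog => south dog L S that south dog   [Y -> dog L]
south dog L S that south dog => south dog south S that south dog   [L -> south]
south dog south S that south dog => south dog south S dog that south dog   [S -> S dog]
south dog south S dog that south dog => south dog south dog dog that south dog   [S -> dog]

S => S dog => south Y dog => south L dog => south L that south dog => south Y S that south dog => south dog L S that south dog => south dog south S that south dog => south dog south S dog that south dog => south dog south dog dog that south dog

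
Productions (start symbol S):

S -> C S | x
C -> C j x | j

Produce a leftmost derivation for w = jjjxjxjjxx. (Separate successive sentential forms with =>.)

S => CS => jS => jCS => jCjxS => jCjxjxS => jjjxjxS => jjjxjxCS => jjjxjxCjxS => jjjxjxjjxS => jjjxjxjjxx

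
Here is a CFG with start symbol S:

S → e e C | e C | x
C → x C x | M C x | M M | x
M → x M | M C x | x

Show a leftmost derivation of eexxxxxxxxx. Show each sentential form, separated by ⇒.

S⇒eeC⇒eeMCx⇒eexMCx⇒eexxMCx⇒eexxMCxCx⇒eexxxCxCx⇒eexxxMCxxCx⇒eexxxxCxxCx⇒eexxxxxxxCx⇒eexxxxxxxxx

S ⇒ eeC   [S → e e C]
eeC ⇒ eeMCx   [C → M C x]
eeMCx ⇒ eexMCx   [M → x M]
eexMCx ⇒ eexxMCx   [M → x M]
eexxMCx ⇒ eexxMCxCx   [M → M C x]
eexxMCxCx ⇒ eexxxCxCx   [M → x]
eexxxCxCx ⇒ eexxxMCxxCx   [C → M C x]
eexxxMCxxCx ⇒ eexxxxCxxCx   [M → x]
eexxxxCxxCx ⇒ eexxxxxxxCx   [C → x]
eexxxxxxxCx ⇒ eexxxxxxxxx   [C → x]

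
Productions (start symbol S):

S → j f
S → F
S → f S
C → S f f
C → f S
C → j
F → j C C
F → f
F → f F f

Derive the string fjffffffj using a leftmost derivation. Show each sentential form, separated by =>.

S => fS => fF => fjCC => fjfSC => fjfFC => fjffFfC => fjfffFffC => fjffffffC => fjffffffj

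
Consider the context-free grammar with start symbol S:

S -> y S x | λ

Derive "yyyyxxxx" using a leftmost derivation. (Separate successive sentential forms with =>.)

S => ySx   [S -> y S x]
ySx => yySxx   [S -> y S x]
yySxx => yyySxxx   [S -> y S x]
yyySxxx => yyyySxxxx   [S -> y S x]
yyyySxxxx => yyyyxxxx   [S -> λ]

S => ySx => yySxx => yyySxxx => yyyySxxxx => yyyyxxxx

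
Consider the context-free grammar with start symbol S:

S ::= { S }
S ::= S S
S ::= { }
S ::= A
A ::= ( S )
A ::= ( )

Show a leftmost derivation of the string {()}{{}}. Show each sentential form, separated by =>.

S => SS => {S}S => {A}S => {()}S => {()}{S} => {()}{{}}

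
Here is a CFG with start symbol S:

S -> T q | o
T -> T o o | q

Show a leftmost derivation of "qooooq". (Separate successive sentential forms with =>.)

S => Tq => Tooq => Tooooq => qooooq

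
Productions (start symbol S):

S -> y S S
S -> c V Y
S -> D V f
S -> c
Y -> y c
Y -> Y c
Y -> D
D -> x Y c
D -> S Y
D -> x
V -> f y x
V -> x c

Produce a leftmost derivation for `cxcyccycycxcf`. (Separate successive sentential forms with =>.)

S=>DVf=>SYVf=>cVYYVf=>cxcYYVf=>cxcDYVf=>cxcSYYVf=>cxcySSYYVf=>cxcycSYYVf=>cxcyccYYVf=>cxcyccycYVf=>cxcyccycycVf=>cxcyccycycxcf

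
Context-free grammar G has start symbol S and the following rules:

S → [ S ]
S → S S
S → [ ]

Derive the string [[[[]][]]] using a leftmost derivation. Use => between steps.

S=>[S]=>[[S]]=>[[SS]]=>[[[S]S]]=>[[[[]]S]]=>[[[[]][]]]

S => [S]   [S → [ S ]]
[S] => [[S]]   [S → [ S ]]
[[S]] => [[SS]]   [S → S S]
[[SS]] => [[[S]S]]   [S → [ S ]]
[[[S]S]] => [[[[]]S]]   [S → [ ]]
[[[[]]S]] => [[[[]][]]]   [S → [ ]]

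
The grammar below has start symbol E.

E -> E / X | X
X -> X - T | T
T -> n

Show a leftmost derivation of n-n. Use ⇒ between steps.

E ⇒ X   [E -> X]
X ⇒ X-T   [X -> X - T]
X-T ⇒ T-T   [X -> T]
T-T ⇒ n-T   [T -> n]
n-T ⇒ n-n   [T -> n]

E ⇒ X ⇒ X-T ⇒ T-T ⇒ n-T ⇒ n-n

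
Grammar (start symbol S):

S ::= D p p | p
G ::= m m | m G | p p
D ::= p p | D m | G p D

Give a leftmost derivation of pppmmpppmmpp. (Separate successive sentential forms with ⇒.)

S⇒Dpp⇒GpDpp⇒pppDpp⇒pppDmpp⇒pppGpDmpp⇒pppmmpDmpp⇒pppmmpDmmpp⇒pppmmpppmmpp

S ⇒ Dpp   [S ::= D p p]
Dpp ⇒ GpDpp   [D ::= G p D]
GpDpp ⇒ pppDpp   [G ::= p p]
pppDpp ⇒ pppDmpp   [D ::= D m]
pppDmpp ⇒ pppGpDmpp   [D ::= G p D]
pppGpDmpp ⇒ pppmmpDmpp   [G ::= m m]
pppmmpDmpp ⇒ pppmmpDmmpp   [D ::= D m]
pppmmpDmmpp ⇒ pppmmpppmmpp   [D ::= p p]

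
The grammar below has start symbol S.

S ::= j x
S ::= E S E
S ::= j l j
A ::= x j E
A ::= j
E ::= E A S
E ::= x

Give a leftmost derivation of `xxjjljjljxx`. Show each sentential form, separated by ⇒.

S ⇒ ESE   [S ::= E S E]
ESE ⇒ xSE   [E ::= x]
xSE ⇒ xESEE   [S ::= E S E]
xESEE ⇒ xEASSEE   [E ::= E A S]
xEASSEE ⇒ xxASSEE   [E ::= x]
xxASSEE ⇒ xxjSSEE   [A ::= j]
xxjSSEE ⇒ xxjjljSEE   [S ::= j l j]
xxjjljSEE ⇒ xxjjljjljEE   [S ::= j l j]
xxjjljjljEE ⇒ xxjjljjljxE   [E ::= x]
xxjjljjljxE ⇒ xxjjljjljxx   [E ::= x]

S⇒ESE⇒xSE⇒xESEE⇒xEASSEE⇒xxASSEE⇒xxjSSEE⇒xxjjljSEE⇒xxjjljjljEE⇒xxjjljjljxE⇒xxjjljjljxx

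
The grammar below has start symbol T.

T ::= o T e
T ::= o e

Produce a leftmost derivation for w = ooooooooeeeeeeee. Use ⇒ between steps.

T ⇒ oTe ⇒ ooTee ⇒ oooTeee ⇒ ooooTeeee ⇒ oooooTeeeee ⇒ ooooooTeeeeee ⇒ oooooooTeeeeeee ⇒ ooooooooeeeeeeee

T ⇒ oTe   [T ::= o T e]
oTe ⇒ ooTee   [T ::= o T e]
ooTee ⇒ oooTeee   [T ::= o T e]
oooTeee ⇒ ooooTeeee   [T ::= o T e]
ooooTeeee ⇒ oooooTeeeee   [T ::= o T e]
oooooTeeeee ⇒ ooooooTeeeeee   [T ::= o T e]
ooooooTeeeeee ⇒ oooooooTeeeeeee   [T ::= o T e]
oooooooTeeeeeee ⇒ ooooooooeeeeeeee   [T ::= o e]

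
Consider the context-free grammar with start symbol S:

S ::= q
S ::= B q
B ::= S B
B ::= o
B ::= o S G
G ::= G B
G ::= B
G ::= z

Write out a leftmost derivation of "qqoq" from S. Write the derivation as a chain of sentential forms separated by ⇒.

S⇒Bq⇒SBq⇒qBq⇒qSBq⇒qqBq⇒qqoq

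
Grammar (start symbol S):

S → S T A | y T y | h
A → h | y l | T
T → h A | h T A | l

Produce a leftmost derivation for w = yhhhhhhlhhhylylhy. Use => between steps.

S => yTy   [S → y T y]
yTy => yhTAy   [T → h T A]
yhTAy => yhhTAAy   [T → h T A]
yhhTAAy => yhhhTAAAy   [T → h T A]
yhhhTAAAy => yhhhhTAAAAy   [T → h T A]
yhhhhTAAAAy => yhhhhhTAAAAAy   [T → h T A]
yhhhhhTAAAAAy => yhhhhhhTAAAAAAy   [T → h T A]
yhhhhhhTAAAAAAy => yhhhhhhlAAAAAAy   [T → l]
yhhhhhhlAAAAAAy => yhhhhhhlhAAAAAy   [A → h]
yhhhhhhlhAAAAAy => yhhhhhhlhhAAAAy   [A → h]
yhhhhhhlhhAAAAy => yhhhhhhlhhhAAAy   [A → h]
yhhhhhhlhhhAAAy => yhhhhhhlhhhylAAy   [A → y l]
yhhhhhhlhhhylAAy => yhhhhhhlhhhylylAy   [A → y l]
yhhhhhhlhhhylylAy => yhhhhhhlhhhylylhy   [A → h]

S => yTy => yhTAy => yhhTAAy => yhhhTAAAy => yhhhhTAAAAy => yhhhhhTAAAAAy => yhhhhhhTAAAAAAy => yhhhhhhlAAAAAAy => yhhhhhhlhAAAAAy => yhhhhhhlhhAAAAy => yhhhhhhlhhhAAAy => yhhhhhhlhhhylAAy => yhhhhhhlhhhylylAy => yhhhhhhlhhhylylhy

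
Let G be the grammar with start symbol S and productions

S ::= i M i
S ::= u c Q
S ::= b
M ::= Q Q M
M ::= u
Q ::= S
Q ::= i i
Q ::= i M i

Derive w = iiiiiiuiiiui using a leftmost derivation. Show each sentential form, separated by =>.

S=>iMi=>iQQMi=>iiMiQMi=>iiQQMiQMi=>iiiiQMiQMi=>iiiiiiMiQMi=>iiiiiiuiQMi=>iiiiiiuiiiMi=>iiiiiiuiiiui

S => iMi   [S ::= i M i]
iMi => iQQMi   [M ::= Q Q M]
iQQMi => iiMiQMi   [Q ::= i M i]
iiMiQMi => iiQQMiQMi   [M ::= Q Q M]
iiQQMiQMi => iiiiQMiQMi   [Q ::= i i]
iiiiQMiQMi => iiiiiiMiQMi   [Q ::= i i]
iiiiiiMiQMi => iiiiiiuiQMi   [M ::= u]
iiiiiiuiQMi => iiiiiiuiiiMi   [Q ::= i i]
iiiiiiuiiiMi => iiiiiiuiiiui   [M ::= u]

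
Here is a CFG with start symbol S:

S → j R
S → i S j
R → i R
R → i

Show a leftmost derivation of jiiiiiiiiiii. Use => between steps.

S => jR => jiR => jiiR => jiiiR => jiiiiR => jiiiiiR => jiiiiiiR => jiiiiiiiR => jiiiiiiiiR => jiiiiiiiiiR => jiiiiiiiiiiR => jiiiiiiiiiii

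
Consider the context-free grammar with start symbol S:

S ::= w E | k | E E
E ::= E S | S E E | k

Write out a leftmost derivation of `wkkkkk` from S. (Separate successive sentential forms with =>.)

S => wE   [S ::= w E]
wE => wES   [E ::= E S]
wES => wSEES   [E ::= S E E]
wSEES => wEEEES   [S ::= E E]
wEEEES => wkEEES   [E ::= k]
wkEEES => wkkEES   [E ::= k]
wkkEES => wkkkES   [E ::= k]
wkkkES => wkkkkS   [E ::= k]
wkkkkS => wkkkkk   [S ::= k]

S=>wE=>wES=>wSEES=>wEEEES=>wkEEES=>wkkEES=>wkkkES=>wkkkkS=>wkkkkk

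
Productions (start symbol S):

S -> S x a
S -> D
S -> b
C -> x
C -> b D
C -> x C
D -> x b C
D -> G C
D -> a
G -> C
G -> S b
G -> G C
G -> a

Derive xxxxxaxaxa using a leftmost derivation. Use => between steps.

S=>Sxa=>Sxaxa=>Sxaxaxa=>Dxaxaxa=>GCxaxaxa=>GCCxaxaxa=>GCCCxaxaxa=>CCCCxaxaxa=>xCCCxaxaxa=>xxCCxaxaxa=>xxxCxaxaxa=>xxxxxaxaxa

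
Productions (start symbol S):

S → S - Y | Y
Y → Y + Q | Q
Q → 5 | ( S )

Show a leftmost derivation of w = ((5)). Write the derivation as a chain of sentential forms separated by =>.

S => Y => Q => (S) => (Y) => (Q) => ((S)) => ((Y)) => ((Q)) => ((5))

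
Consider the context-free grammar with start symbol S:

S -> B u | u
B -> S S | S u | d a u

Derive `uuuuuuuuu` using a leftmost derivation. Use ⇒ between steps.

S ⇒ Bu   [S -> B u]
Bu ⇒ SSu   [B -> S S]
SSu ⇒ BuSu   [S -> B u]
BuSu ⇒ SuuSu   [B -> S u]
SuuSu ⇒ BuuuSu   [S -> B u]
BuuuSu ⇒ SuuuuSu   [B -> S u]
SuuuuSu ⇒ BuuuuuSu   [S -> B u]
BuuuuuSu ⇒ SSuuuuuSu   [B -> S S]
SSuuuuuSu ⇒ uSuuuuuSu   [S -> u]
uSuuuuuSu ⇒ uuuuuuuSu   [S -> u]
uuuuuuuSu ⇒ uuuuuuuuu   [S -> u]

S ⇒ Bu ⇒ SSu ⇒ BuSu ⇒ SuuSu ⇒ BuuuSu ⇒ SuuuuSu ⇒ BuuuuuSu ⇒ SSuuuuuSu ⇒ uSuuuuuSu ⇒ uuuuuuuSu ⇒ uuuuuuuuu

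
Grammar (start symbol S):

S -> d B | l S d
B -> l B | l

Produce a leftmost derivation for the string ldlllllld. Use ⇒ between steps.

S ⇒ lSd ⇒ ldBd ⇒ ldlBd ⇒ ldllBd ⇒ ldlllBd ⇒ ldllllBd ⇒ ldlllllBd ⇒ ldlllllld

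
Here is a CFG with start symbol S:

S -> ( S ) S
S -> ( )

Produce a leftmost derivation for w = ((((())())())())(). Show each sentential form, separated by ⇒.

S ⇒ (S)S ⇒ ((S)S)S ⇒ (((S)S)S)S ⇒ ((((S)S)S)S)S ⇒ ((((())S)S)S)S ⇒ ((((())())S)S)S ⇒ ((((())())())S)S ⇒ ((((())())())())S ⇒ ((((())())())())()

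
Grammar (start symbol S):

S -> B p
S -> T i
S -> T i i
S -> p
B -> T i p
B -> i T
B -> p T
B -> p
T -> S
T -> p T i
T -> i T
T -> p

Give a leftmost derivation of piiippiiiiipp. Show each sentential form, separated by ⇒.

S ⇒ Bp ⇒ Tipp ⇒ pTiipp ⇒ piTiipp ⇒ piiTiipp ⇒ piiSiipp ⇒ piiTiiiipp ⇒ piiiTiiiipp ⇒ piiipTiiiiipp ⇒ piiippiiiiipp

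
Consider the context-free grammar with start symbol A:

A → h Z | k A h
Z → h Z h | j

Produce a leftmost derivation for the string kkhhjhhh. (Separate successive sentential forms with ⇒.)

A ⇒ kAh ⇒ kkAhh ⇒ kkhZhh ⇒ kkhhZhhh ⇒ kkhhjhhh

A ⇒ kAh   [A → k A h]
kAh ⇒ kkAhh   [A → k A h]
kkAhh ⇒ kkhZhh   [A → h Z]
kkhZhh ⇒ kkhhZhhh   [Z → h Z h]
kkhhZhhh ⇒ kkhhjhhh   [Z → j]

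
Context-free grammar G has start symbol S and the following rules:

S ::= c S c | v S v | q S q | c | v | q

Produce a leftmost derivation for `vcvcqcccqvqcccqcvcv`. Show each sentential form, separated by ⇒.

S ⇒ vSv ⇒ vcScv ⇒ vcvSvcv ⇒ vcvcScvcv ⇒ vcvcqSqcvcv ⇒ vcvcqcScqcvcv ⇒ vcvcqccSccqcvcv ⇒ vcvcqcccScccqcvcv ⇒ vcvcqcccqSqcccqcvcv ⇒ vcvcqcccqvqcccqcvcv

S ⇒ vSv   [S ::= v S v]
vSv ⇒ vcScv   [S ::= c S c]
vcScv ⇒ vcvSvcv   [S ::= v S v]
vcvSvcv ⇒ vcvcScvcv   [S ::= c S c]
vcvcScvcv ⇒ vcvcqSqcvcv   [S ::= q S q]
vcvcqSqcvcv ⇒ vcvcqcScqcvcv   [S ::= c S c]
vcvcqcScqcvcv ⇒ vcvcqccSccqcvcv   [S ::= c S c]
vcvcqccSccqcvcv ⇒ vcvcqcccScccqcvcv   [S ::= c S c]
vcvcqcccScccqcvcv ⇒ vcvcqcccqSqcccqcvcv   [S ::= q S q]
vcvcqcccqSqcccqcvcv ⇒ vcvcqcccqvqcccqcvcv   [S ::= v]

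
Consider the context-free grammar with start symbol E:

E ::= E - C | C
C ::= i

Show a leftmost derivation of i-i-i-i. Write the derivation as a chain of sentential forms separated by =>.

E => E-C   [E ::= E - C]
E-C => E-C-C   [E ::= E - C]
E-C-C => E-C-C-C   [E ::= E - C]
E-C-C-C => C-C-C-C   [E ::= C]
C-C-C-C => i-C-C-C   [C ::= i]
i-C-C-C => i-i-C-C   [C ::= i]
i-i-C-C => i-i-i-C   [C ::= i]
i-i-i-C => i-i-i-i   [C ::= i]

E => E-C => E-C-C => E-C-C-C => C-C-C-C => i-C-C-C => i-i-C-C => i-i-i-C => i-i-i-i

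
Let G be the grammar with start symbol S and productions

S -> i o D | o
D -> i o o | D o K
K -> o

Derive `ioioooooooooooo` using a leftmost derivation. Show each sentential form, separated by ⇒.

S ⇒ ioD   [S -> i o D]
ioD ⇒ ioDoK   [D -> D o K]
ioDoK ⇒ ioDoKoK   [D -> D o K]
ioDoKoK ⇒ ioDoKoKoK   [D -> D o K]
ioDoKoKoK ⇒ ioDoKoKoKoK   [D -> D o K]
ioDoKoKoKoK ⇒ ioDoKoKoKoKoK   [D -> D o K]
ioDoKoKoKoKoK ⇒ ioioooKoKoKoKoK   [D -> i o o]
ioioooKoKoKoKoK ⇒ ioioooooKoKoKoK   [K -> o]
ioioooooKoKoKoK ⇒ ioioooooooKoKoK   [K -> o]
ioioooooooKoKoK ⇒ ioioooooooooKoK   [K -> o]
ioioooooooooKoK ⇒ ioioooooooooooK   [K -> o]
ioioooooooooooK ⇒ ioioooooooooooo   [K -> o]

S ⇒ ioD ⇒ ioDoK ⇒ ioDoKoK ⇒ ioDoKoKoK ⇒ ioDoKoKoKoK ⇒ ioDoKoKoKoKoK ⇒ ioioooKoKoKoKoK ⇒ ioioooooKoKoKoK ⇒ ioioooooooKoKoK ⇒ ioioooooooooKoK ⇒ ioioooooooooooK ⇒ ioioooooooooooo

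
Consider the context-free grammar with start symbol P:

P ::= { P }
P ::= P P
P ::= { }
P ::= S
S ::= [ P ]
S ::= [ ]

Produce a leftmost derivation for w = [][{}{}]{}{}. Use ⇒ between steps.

P⇒PP⇒SP⇒[]P⇒[]PP⇒[]PPP⇒[]SPP⇒[][P]PP⇒[][PP]PP⇒[][{}P]PP⇒[][{}{}]PP⇒[][{}{}]{}P⇒[][{}{}]{}{}

P ⇒ PP   [P ::= P P]
PP ⇒ SP   [P ::= S]
SP ⇒ []P   [S ::= [ ]]
[]P ⇒ []PP   [P ::= P P]
[]PP ⇒ []PPP   [P ::= P P]
[]PPP ⇒ []SPP   [P ::= S]
[]SPP ⇒ [][P]PP   [S ::= [ P ]]
[][P]PP ⇒ [][PP]PP   [P ::= P P]
[][PP]PP ⇒ [][{}P]PP   [P ::= { }]
[][{}P]PP ⇒ [][{}{}]PP   [P ::= { }]
[][{}{}]PP ⇒ [][{}{}]{}P   [P ::= { }]
[][{}{}]{}P ⇒ [][{}{}]{}{}   [P ::= { }]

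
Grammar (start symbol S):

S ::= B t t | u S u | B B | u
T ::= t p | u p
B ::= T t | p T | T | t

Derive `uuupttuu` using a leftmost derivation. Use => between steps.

S => uSu => uuSuu => uuBBuu => uuTtBuu => uuuptBuu => uuupttuu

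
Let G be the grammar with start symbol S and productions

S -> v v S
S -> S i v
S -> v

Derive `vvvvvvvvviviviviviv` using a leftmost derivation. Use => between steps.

S => Siv   [S -> S i v]
Siv => Siviv   [S -> S i v]
Siviv => Siviviv   [S -> S i v]
Siviviv => Siviviviv   [S -> S i v]
Siviviviv => Siviviviviv   [S -> S i v]
Siviviviviv => vvSiviviviviv   [S -> v v S]
vvSiviviviviv => vvvvSiviviviviv   [S -> v v S]
vvvvSiviviviviv => vvvvvvSiviviviviv   [S -> v v S]
vvvvvvSiviviviviv => vvvvvvvvSiviviviviv   [S -> v v S]
vvvvvvvvSiviviviviv => vvvvvvvvviviviviviv   [S -> v]

S => Siv => Siviv => Siviviv => Siviviviv => Siviviviviv => vvSiviviviviv => vvvvSiviviviviv => vvvvvvSiviviviviv => vvvvvvvvSiviviviviv => vvvvvvvvviviviviviv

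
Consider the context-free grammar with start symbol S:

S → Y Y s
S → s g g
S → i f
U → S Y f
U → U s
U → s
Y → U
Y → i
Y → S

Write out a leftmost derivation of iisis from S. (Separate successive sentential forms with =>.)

S => YYs => SYs => YYsYs => iYsYs => iisYs => iisis

S => YYs   [S → Y Y s]
YYs => SYs   [Y → S]
SYs => YYsYs   [S → Y Y s]
YYsYs => iYsYs   [Y → i]
iYsYs => iisYs   [Y → i]
iisYs => iisis   [Y → i]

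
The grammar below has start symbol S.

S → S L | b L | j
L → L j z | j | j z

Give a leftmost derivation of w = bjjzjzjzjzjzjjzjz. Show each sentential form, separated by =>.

S=>SL=>SLL=>bLLL=>bLjzLL=>bLjzjzLL=>bLjzjzjzLL=>bLjzjzjzjzLL=>bLjzjzjzjzjzLL=>bjjzjzjzjzjzLL=>bjjzjzjzjzjzjL=>bjjzjzjzjzjzjLjz=>bjjzjzjzjzjzjjzjz

S => SL   [S → S L]
SL => SLL   [S → S L]
SLL => bLLL   [S → b L]
bLLL => bLjzLL   [L → L j z]
bLjzLL => bLjzjzLL   [L → L j z]
bLjzjzLL => bLjzjzjzLL   [L → L j z]
bLjzjzjzLL => bLjzjzjzjzLL   [L → L j z]
bLjzjzjzjzLL => bLjzjzjzjzjzLL   [L → L j z]
bLjzjzjzjzjzLL => bjjzjzjzjzjzLL   [L → j]
bjjzjzjzjzjzLL => bjjzjzjzjzjzjL   [L → j]
bjjzjzjzjzjzjL => bjjzjzjzjzjzjLjz   [L → L j z]
bjjzjzjzjzjzjLjz => bjjzjzjzjzjzjjzjz   [L → j z]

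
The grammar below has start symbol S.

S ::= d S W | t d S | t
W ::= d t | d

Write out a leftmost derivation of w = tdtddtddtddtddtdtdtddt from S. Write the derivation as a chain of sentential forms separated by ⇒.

S ⇒ tdS ⇒ tdtdS ⇒ tdtddSW ⇒ tdtddtdSW ⇒ tdtddtddSWW ⇒ tdtddtddtdSWW ⇒ tdtddtddtddSWWW ⇒ tdtddtddtddtdSWWW ⇒ tdtddtddtddtddSWWWW ⇒ tdtddtddtddtddtWWWW ⇒ tdtddtddtddtddtdtWWW ⇒ tdtddtddtddtddtdtdtWW ⇒ tdtddtddtddtddtdtdtdW ⇒ tdtddtddtddtddtdtdtddt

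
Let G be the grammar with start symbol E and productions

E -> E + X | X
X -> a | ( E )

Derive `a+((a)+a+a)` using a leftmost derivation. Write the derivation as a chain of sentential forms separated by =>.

E => E+X => X+X => a+X => a+(E) => a+(E+X) => a+(E+X+X) => a+(X+X+X) => a+((E)+X+X) => a+((X)+X+X) => a+((a)+X+X) => a+((a)+a+X) => a+((a)+a+a)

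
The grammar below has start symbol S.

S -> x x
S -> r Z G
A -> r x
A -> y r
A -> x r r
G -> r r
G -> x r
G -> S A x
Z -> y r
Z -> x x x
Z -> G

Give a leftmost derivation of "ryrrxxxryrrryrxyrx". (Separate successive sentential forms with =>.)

S=>rZG=>ryrG=>ryrSAx=>ryrrZGAx=>ryrrxxxGAx=>ryrrxxxSAxAx=>ryrrxxxrZGAxAx=>ryrrxxxryrGAxAx=>ryrrxxxryrrrAxAx=>ryrrxxxryrrryrxAx=>ryrrxxxryrrryrxyrx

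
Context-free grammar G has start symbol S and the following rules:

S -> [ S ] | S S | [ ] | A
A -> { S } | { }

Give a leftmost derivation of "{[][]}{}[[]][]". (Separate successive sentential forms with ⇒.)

S⇒SS⇒SSS⇒ASS⇒{S}SS⇒{SS}SS⇒{[]S}SS⇒{[][]}SS⇒{[][]}SSS⇒{[][]}ASS⇒{[][]}{}SS⇒{[][]}{}[S]S⇒{[][]}{}[[]]S⇒{[][]}{}[[]][]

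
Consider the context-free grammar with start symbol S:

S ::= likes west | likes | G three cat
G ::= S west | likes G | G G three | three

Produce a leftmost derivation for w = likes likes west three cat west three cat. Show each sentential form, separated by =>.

S => G three cat => likes G three cat => likes S west three cat => likes G three cat west three cat => likes S west three cat west three cat => likes likes west three cat west three cat

S => G three cat   [S ::= G three cat]
G three cat => likes G three cat   [G ::= likes G]
likes G three cat => likes S west three cat   [G ::= S west]
likes S west three cat => likes G three cat west three cat   [S ::= G three cat]
likes G three cat west three cat => likes S west three cat west three cat   [G ::= S west]
likes S west three cat west three cat => likes likes west three cat west three cat   [S ::= likes]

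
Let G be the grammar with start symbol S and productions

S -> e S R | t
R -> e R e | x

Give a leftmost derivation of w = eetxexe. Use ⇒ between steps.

S⇒eSR⇒eeSRR⇒eetRR⇒eetxR⇒eetxeRe⇒eetxexe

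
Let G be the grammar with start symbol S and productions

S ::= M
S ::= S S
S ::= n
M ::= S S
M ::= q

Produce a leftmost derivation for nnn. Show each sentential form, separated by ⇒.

S ⇒ SS ⇒ MS ⇒ SSS ⇒ nSS ⇒ nnS ⇒ nnn

S ⇒ SS   [S ::= S S]
SS ⇒ MS   [S ::= M]
MS ⇒ SSS   [M ::= S S]
SSS ⇒ nSS   [S ::= n]
nSS ⇒ nnS   [S ::= n]
nnS ⇒ nnn   [S ::= n]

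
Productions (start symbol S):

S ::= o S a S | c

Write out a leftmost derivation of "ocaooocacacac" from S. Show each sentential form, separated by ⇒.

S ⇒ oSaS ⇒ ocaS ⇒ ocaoSaS ⇒ ocaooSaSaS ⇒ ocaoooSaSaSaS ⇒ ocaooocaSaSaS ⇒ ocaooocacaSaS ⇒ ocaooocacacaS ⇒ ocaooocacacac

S ⇒ oSaS   [S ::= o S a S]
oSaS ⇒ ocaS   [S ::= c]
ocaS ⇒ ocaoSaS   [S ::= o S a S]
ocaoSaS ⇒ ocaooSaSaS   [S ::= o S a S]
ocaooSaSaS ⇒ ocaoooSaSaSaS   [S ::= o S a S]
ocaoooSaSaSaS ⇒ ocaooocaSaSaS   [S ::= c]
ocaooocaSaSaS ⇒ ocaooocacaSaS   [S ::= c]
ocaooocacaSaS ⇒ ocaooocacacaS   [S ::= c]
ocaooocacacaS ⇒ ocaooocacacac   [S ::= c]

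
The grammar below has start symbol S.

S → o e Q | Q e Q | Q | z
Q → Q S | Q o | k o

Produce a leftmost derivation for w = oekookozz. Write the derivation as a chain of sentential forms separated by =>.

S => oeQ   [S → o e Q]
oeQ => oeQS   [Q → Q S]
oeQS => oeQSS   [Q → Q S]
oeQSS => oeQSSS   [Q → Q S]
oeQSSS => oeQoSSS   [Q → Q o]
oeQoSSS => oekooSSS   [Q → k o]
oekooSSS => oekooQSS   [S → Q]
oekooQSS => oekookoSS   [Q → k o]
oekookoSS => oekookozS   [S → z]
oekookozS => oekookozz   [S → z]

S => oeQ => oeQS => oeQSS => oeQSSS => oeQoSSS => oekooSSS => oekooQSS => oekookoSS => oekookozS => oekookozz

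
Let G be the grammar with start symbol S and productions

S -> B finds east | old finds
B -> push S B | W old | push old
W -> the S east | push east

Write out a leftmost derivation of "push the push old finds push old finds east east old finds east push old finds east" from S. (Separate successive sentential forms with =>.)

S => B finds east => push S B finds east => push B finds east B finds east => push W old finds east B finds east => push the S east old finds east B finds east => push the B finds east east old finds east B finds east => push the push S B finds east east old finds east B finds east => push the push old finds B finds east east old finds east B finds east => push the push old finds push old finds east east old finds east B finds east => push the push old finds push old finds east east old finds east push old finds east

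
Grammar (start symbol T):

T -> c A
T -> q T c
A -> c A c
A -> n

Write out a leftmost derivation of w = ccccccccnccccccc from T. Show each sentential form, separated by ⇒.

T ⇒ cA ⇒ ccAc ⇒ cccAcc ⇒ ccccAccc ⇒ cccccAcccc ⇒ ccccccAccccc ⇒ cccccccAcccccc ⇒ ccccccccAccccccc ⇒ ccccccccnccccccc

T ⇒ cA   [T -> c A]
cA ⇒ ccAc   [A -> c A c]
ccAc ⇒ cccAcc   [A -> c A c]
cccAcc ⇒ ccccAccc   [A -> c A c]
ccccAccc ⇒ cccccAcccc   [A -> c A c]
cccccAcccc ⇒ ccccccAccccc   [A -> c A c]
ccccccAccccc ⇒ cccccccAcccccc   [A -> c A c]
cccccccAcccccc ⇒ ccccccccAccccccc   [A -> c A c]
ccccccccAccccccc ⇒ ccccccccnccccccc   [A -> n]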